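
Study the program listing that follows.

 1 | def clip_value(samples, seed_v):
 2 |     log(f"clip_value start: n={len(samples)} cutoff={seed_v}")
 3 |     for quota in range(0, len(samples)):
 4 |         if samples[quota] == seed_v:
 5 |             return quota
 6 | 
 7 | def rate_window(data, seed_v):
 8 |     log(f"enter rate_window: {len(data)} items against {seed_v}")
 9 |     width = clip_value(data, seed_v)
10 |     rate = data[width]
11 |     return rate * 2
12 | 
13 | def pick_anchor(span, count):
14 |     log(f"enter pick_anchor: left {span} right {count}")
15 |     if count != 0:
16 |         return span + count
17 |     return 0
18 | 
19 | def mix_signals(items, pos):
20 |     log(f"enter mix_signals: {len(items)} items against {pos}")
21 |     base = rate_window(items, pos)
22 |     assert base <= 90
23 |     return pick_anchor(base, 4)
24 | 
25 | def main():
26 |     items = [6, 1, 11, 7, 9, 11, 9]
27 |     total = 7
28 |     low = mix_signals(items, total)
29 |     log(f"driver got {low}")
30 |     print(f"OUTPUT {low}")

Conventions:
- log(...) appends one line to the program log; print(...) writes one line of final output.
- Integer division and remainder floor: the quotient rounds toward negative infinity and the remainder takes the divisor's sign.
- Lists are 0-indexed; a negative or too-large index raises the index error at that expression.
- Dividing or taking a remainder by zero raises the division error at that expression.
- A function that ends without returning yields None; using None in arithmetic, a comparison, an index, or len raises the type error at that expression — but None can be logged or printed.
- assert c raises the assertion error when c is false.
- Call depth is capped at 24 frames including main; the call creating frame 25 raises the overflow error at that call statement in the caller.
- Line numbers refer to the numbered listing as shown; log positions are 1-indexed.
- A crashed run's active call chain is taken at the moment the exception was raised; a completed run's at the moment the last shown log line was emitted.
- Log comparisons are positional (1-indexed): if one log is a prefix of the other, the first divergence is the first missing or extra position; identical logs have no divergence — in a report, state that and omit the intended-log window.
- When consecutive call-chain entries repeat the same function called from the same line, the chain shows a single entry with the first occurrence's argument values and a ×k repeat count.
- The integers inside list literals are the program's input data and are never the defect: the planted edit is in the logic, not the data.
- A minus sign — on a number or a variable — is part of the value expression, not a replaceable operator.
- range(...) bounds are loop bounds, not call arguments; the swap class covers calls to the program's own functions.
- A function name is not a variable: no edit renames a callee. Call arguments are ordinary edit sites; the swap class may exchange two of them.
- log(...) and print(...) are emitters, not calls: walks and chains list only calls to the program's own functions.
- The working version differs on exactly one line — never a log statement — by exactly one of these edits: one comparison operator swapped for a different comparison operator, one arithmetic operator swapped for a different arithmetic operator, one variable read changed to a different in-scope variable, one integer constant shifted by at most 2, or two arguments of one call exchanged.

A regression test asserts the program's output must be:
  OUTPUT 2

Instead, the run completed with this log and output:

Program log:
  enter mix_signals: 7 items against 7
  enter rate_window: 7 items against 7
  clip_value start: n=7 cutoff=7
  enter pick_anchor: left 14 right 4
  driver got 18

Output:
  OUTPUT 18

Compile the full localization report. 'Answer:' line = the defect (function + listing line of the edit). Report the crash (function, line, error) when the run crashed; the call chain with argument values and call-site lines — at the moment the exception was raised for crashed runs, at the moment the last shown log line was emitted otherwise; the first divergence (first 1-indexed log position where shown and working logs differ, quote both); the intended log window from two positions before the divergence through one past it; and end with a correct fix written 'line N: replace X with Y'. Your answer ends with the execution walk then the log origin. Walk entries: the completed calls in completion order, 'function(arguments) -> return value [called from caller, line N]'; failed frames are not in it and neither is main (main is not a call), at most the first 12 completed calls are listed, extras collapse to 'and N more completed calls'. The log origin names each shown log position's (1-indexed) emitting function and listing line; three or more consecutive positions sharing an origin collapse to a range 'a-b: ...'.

Answer: the defect is in pick_anchor at line 16.
Key fact: At log position 5 the runs split — shown 'driver got 18', but the working version logs 'driver got 2'.
Call chain: main.
First divergence: position 5 — shown 'driver got 18', intended 'driver got 2'.
Intended log window:
  3: clip_value start: n=7 cutoff=7
  4: enter pick_anchor: left 14 right 4
  5: driver got 2
Execution walk:
  clip_value([6, 1, 11, 7, 9, 11, 9], 7) -> 3  [called from rate_window, line 9]
  rate_window([6, 1, 11, 7, 9, 11, 9], 7) -> 14  [called from mix_signals, line 21]
  pick_anchor(14, 4) -> 18  [called from mix_signals, line 23]
  mix_signals([6, 1, 11, 7, 9, 11, 9], 7) -> 18  [called from main, line 28]
Log origin:
  1: emitted by mix_signals (line 20)
  2: emitted by rate_window (line 8)
  3: emitted by clip_value (line 2)
  4: emitted by pick_anchor (line 14)
  5: emitted by main (line 29)
A correct fix: line 16: replace `+` with `%`.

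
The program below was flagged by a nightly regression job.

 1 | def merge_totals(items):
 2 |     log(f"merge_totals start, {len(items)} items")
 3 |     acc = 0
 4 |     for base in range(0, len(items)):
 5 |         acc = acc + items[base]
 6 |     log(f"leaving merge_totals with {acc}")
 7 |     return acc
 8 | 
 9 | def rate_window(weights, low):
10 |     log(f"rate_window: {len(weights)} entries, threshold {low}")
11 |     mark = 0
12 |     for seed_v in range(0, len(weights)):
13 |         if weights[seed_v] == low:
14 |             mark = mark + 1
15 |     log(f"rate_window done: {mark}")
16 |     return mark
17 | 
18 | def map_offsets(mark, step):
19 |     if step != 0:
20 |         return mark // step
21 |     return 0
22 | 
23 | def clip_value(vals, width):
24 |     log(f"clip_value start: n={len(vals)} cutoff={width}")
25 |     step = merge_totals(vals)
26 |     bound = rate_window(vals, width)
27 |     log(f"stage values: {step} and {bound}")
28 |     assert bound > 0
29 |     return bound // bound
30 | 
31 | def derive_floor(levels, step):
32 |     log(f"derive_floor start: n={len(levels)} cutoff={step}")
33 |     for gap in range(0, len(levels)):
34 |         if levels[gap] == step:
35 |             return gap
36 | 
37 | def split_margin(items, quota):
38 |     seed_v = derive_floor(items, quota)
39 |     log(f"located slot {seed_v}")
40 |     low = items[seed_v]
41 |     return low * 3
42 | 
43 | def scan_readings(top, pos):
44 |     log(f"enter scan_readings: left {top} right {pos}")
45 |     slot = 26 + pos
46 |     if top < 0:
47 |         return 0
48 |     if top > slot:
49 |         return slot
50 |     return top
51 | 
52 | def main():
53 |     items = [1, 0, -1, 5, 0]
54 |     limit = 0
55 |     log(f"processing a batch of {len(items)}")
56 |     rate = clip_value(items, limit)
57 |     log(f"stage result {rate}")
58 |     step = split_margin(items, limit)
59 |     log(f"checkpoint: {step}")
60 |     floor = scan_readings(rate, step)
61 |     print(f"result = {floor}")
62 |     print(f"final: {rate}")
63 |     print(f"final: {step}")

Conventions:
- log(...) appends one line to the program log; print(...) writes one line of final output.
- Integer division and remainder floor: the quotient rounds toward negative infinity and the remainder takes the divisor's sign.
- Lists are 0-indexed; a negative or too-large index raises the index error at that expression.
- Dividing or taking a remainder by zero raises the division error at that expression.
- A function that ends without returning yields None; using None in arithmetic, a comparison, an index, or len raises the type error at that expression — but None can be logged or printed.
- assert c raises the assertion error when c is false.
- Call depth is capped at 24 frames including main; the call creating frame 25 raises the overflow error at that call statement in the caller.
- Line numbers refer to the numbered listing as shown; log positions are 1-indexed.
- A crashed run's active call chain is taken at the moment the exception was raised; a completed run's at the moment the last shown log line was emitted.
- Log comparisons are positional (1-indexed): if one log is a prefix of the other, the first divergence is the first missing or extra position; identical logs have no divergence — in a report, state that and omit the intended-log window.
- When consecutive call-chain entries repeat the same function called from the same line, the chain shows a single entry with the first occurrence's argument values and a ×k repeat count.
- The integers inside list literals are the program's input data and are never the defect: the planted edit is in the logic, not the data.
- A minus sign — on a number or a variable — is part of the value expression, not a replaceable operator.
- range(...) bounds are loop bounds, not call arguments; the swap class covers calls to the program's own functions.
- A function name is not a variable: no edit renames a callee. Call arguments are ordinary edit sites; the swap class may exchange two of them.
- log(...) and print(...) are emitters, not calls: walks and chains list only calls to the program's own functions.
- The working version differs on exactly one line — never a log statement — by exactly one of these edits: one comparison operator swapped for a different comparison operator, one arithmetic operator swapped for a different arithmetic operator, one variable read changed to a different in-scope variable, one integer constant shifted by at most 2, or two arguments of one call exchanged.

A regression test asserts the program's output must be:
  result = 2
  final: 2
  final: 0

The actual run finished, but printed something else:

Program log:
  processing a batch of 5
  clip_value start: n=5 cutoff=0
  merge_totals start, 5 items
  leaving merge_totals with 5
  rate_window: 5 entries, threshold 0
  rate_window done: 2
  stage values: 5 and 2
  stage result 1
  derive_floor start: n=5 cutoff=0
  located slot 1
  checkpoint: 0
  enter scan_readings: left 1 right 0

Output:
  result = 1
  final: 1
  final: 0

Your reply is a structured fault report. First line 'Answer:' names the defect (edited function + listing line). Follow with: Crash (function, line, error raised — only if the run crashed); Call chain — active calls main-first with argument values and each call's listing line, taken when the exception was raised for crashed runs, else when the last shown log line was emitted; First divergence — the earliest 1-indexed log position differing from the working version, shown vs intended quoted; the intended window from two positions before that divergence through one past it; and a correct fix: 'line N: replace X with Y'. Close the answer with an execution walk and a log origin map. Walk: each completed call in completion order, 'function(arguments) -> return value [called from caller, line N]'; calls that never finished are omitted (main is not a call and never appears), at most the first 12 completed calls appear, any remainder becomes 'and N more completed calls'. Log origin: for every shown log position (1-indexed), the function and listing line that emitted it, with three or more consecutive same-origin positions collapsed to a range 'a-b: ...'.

Answer: the defect is in clip_value at line 29.
Core observation: At log position 8 the runs split — shown 'stage result 1', but the working version logs 'stage result 2'.
Call chain: main -> scan_readings(1, 0) (called at line 60).
First divergence: position 8 — the shown line 'stage result 1' should read 'stage result 2'.
Intended log window:
  6: rate_window done: 2
  7: stage values: 5 and 2
  8: stage result 2
  9: derive_floor start: n=5 cutoff=0
Execution walk:
  merge_totals([1, 0, -1, 5, 0]) -> 5  [called from clip_value, line 25]
  rate_window([1, 0, -1, 5, 0], 0) -> 2  [called from clip_value, line 26]
  clip_value([1, 0, -1, 5, 0], 0) -> 1  [called from main, line 56]
  derive_floor([1, 0, -1, 5, 0], 0) -> 1  [called from split_margin, line 38]
  split_margin([1, 0, -1, 5, 0], 0) -> 0  [called from main, line 58]
  scan_readings(1, 0) -> 1  [called from main, line 60]
Log origin:
  1 — main, line 55
  2 — clip_value, line 24
  3 — merge_totals, line 2
  4 — merge_totals, line 6
  5 — rate_window, line 10
  6 — rate_window, line 15
  7 — clip_value, line 27
  8 — main, line 57
  9 — derive_floor, line 32
  10 — split_margin, line 39
  11 — main, line 59
  12 — scan_readings, line 44
A correct fix: line 29: replace `bound // bound` with `step // bound`.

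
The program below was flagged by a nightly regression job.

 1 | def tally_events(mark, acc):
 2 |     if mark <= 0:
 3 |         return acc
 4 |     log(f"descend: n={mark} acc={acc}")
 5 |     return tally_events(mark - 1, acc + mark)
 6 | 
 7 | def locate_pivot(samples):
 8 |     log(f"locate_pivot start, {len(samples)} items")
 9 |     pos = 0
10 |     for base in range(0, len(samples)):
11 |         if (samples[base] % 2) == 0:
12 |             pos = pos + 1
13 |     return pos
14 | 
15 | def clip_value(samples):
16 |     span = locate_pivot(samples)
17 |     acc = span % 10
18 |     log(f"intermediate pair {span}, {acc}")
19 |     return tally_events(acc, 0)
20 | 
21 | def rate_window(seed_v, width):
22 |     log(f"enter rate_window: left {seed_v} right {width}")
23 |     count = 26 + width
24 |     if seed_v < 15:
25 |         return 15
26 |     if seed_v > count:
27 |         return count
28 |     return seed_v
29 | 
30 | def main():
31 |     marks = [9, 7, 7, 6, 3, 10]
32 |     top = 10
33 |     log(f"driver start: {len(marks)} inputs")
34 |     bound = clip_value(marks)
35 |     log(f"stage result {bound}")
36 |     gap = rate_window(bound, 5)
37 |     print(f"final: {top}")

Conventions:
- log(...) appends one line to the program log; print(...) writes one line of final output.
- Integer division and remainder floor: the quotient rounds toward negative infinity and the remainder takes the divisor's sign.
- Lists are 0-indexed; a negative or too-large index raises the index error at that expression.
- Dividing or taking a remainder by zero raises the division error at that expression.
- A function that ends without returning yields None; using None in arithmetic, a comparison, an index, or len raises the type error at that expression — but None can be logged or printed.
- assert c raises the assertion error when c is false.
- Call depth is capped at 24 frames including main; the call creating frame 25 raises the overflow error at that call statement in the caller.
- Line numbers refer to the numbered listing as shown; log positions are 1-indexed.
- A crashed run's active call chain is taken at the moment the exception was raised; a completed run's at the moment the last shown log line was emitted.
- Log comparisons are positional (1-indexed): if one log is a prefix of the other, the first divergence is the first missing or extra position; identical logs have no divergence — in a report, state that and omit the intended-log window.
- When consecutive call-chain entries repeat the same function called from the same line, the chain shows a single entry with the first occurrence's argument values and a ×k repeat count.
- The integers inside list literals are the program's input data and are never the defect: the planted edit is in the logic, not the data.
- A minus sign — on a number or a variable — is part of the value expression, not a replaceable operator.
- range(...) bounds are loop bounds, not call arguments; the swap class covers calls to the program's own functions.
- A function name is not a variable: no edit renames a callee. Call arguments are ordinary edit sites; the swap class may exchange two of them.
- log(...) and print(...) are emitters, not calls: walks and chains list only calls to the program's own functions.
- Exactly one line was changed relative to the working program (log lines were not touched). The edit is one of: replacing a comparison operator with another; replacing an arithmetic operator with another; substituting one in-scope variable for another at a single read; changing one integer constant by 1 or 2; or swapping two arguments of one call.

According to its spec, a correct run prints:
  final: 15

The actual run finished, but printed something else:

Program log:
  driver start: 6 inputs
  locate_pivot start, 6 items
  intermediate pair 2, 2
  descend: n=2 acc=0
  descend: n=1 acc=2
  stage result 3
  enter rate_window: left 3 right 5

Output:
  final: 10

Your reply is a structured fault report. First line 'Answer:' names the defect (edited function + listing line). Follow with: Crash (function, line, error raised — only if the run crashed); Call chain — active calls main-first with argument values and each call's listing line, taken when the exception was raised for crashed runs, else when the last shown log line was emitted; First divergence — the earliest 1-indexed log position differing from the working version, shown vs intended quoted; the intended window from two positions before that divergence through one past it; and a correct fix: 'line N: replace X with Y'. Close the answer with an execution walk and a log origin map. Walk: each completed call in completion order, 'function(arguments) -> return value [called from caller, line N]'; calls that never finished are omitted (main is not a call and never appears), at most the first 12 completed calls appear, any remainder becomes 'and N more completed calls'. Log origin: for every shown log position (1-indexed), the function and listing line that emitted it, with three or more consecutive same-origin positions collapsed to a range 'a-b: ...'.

Answer: the defect is in main at line 37.
Core observation: No log line changed; the fault shows up purely in the output.
Call chain: main -> rate_window(3, 5) (called at line 36).
First divergence: none (the log streams are identical).
Execution walk:
  locate_pivot([9, 7, 7, 6, 3, 10]) -> 2  [called from clip_value, line 16]
  tally_events(0, 3) -> 3  [called from tally_events, line 5]
  tally_events(1, 2) -> 3  [called from tally_events, line 5]
  tally_events(2, 0) -> 3  [called from clip_value, line 19]
  clip_value([9, 7, 7, 6, 3, 10]) -> 3  [called from main, line 34]
  rate_window(3, 5) -> 15  [called from main, line 36]
Origin of each log line:
  1: from main, line 33
  2: from locate_pivot, line 8
  3: from clip_value, line 18
  4: from tally_events, line 4
  5: from tally_events, line 4
  6: from main, line 35
  7: from rate_window, line 22
A correct fix: line 37: replace `top` with `gap`.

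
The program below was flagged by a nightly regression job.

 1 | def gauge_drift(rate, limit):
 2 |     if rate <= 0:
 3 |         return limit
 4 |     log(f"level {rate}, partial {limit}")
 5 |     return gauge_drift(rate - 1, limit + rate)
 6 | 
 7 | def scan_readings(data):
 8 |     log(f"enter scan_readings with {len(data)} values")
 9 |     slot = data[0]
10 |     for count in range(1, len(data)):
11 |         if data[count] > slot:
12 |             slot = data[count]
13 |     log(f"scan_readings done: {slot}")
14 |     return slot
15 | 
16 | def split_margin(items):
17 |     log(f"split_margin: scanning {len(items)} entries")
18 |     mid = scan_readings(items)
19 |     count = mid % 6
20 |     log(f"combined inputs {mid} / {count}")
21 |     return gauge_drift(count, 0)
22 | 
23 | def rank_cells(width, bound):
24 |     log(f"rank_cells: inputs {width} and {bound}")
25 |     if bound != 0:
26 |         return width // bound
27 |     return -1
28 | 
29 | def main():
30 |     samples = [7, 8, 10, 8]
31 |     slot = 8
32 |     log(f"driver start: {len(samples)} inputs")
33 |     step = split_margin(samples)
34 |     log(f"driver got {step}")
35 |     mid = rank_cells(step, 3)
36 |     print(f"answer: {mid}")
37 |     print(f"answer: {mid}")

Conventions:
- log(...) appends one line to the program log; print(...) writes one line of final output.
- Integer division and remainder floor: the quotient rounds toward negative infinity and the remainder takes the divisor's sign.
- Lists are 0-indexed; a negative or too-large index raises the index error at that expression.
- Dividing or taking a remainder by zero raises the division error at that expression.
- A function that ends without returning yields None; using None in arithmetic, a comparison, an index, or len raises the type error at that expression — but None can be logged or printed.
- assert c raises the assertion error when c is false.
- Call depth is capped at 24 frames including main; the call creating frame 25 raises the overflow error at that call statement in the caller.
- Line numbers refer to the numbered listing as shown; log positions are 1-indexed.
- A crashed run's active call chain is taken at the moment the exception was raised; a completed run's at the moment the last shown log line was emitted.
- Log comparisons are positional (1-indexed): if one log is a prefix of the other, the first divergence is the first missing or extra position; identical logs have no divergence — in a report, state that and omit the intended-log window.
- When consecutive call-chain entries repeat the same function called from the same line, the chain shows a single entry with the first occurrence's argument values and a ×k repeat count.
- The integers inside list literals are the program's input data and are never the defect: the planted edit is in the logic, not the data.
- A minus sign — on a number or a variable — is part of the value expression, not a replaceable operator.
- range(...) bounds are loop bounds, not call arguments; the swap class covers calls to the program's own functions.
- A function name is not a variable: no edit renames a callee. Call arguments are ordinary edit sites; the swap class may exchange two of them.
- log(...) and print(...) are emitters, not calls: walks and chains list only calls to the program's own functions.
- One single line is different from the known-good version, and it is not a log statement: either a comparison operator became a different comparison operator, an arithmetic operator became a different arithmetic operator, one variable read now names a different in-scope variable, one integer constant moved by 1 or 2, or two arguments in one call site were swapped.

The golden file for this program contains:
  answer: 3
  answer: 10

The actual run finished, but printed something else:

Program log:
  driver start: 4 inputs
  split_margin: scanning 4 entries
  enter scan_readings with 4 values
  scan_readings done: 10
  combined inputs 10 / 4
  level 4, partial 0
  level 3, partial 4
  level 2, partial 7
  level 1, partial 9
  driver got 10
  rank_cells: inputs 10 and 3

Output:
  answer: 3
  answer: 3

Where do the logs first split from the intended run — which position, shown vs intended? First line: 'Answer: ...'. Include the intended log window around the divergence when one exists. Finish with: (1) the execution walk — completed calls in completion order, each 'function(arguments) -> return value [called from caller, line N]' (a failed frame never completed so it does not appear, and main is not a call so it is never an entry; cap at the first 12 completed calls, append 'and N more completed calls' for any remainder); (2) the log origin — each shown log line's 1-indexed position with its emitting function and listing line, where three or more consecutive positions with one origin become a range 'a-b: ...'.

Answer: there is none — every log position agrees.
Execution walk:
  scan_readings([7, 8, 10, 8]) -> 10  [called from split_margin, line 18]
  gauge_drift(0, 10) -> 10  [called from gauge_drift, line 5]
  gauge_drift(1, 9) -> 10  [called from gauge_drift, line 5]
  gauge_drift(2, 7) -> 10  [called from gauge_drift, line 5]
  gauge_drift(3, 4) -> 10  [called from gauge_drift, line 5]
  gauge_drift(4, 0) -> 10  [called from split_margin, line 21]
  split_margin([7, 8, 10, 8]) -> 10  [called from main, line 33]
  rank_cells(10, 3) -> 3  [called from main, line 35]
Origin of each log line:
  1: logged in main at line 32
  2: logged in split_margin at line 17
  3: logged in scan_readings at line 8
  4: logged in scan_readings at line 13
  5: logged in split_margin at line 20
  6-9: logged in gauge_drift at line 4
  10: logged in main at line 34
  11: logged in rank_cells at line 24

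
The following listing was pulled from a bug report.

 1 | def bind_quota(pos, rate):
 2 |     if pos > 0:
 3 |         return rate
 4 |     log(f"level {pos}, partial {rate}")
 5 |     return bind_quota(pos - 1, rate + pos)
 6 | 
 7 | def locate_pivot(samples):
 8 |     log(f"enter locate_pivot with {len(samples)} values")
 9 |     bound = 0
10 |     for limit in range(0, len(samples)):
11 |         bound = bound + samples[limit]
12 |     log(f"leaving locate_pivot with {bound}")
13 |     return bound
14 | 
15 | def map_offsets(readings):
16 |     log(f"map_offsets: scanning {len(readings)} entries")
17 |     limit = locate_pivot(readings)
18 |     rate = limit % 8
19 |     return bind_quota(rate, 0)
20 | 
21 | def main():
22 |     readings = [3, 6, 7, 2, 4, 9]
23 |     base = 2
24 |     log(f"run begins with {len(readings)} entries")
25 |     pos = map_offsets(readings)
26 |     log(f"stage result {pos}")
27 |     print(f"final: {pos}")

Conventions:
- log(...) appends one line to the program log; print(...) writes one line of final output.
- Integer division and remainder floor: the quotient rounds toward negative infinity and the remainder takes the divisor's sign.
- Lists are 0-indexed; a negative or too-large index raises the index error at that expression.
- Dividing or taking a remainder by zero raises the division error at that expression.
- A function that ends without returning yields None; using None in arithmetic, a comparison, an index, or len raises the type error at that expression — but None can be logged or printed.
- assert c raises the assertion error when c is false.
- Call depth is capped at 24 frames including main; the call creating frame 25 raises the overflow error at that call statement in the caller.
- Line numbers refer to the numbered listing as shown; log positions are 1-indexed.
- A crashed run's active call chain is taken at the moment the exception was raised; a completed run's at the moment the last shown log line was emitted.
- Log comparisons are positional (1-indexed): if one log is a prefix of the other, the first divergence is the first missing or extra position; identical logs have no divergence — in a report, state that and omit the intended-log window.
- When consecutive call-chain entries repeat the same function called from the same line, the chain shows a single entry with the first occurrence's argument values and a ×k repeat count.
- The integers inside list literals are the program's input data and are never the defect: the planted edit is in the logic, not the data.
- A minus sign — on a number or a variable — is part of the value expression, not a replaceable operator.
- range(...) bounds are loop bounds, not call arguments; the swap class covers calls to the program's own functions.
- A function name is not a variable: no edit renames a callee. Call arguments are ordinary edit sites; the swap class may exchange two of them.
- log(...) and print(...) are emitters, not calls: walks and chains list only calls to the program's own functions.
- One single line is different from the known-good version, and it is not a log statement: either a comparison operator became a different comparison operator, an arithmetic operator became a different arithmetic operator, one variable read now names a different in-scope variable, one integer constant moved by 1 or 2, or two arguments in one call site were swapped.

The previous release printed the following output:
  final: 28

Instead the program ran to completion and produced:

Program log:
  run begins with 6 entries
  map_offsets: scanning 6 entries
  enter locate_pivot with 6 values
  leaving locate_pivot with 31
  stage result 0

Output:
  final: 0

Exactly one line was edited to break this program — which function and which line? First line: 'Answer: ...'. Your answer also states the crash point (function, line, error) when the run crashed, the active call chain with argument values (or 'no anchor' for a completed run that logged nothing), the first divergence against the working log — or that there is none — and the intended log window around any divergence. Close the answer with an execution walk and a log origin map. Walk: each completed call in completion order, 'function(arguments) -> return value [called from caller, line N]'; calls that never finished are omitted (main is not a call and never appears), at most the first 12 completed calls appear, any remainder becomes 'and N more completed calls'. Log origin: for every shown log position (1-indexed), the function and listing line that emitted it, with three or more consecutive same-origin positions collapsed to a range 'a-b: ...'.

Answer: the defect is in bind_quota at line 2.
Key fact: Position 5 is the first bad log line: 'stage result 0' should read 'level 7, partial 0'.
Call chain: main.
First divergence: position 5 — the shown line 'stage result 0' should read 'level 7, partial 0'.
Intended log window:
  3: enter locate_pivot with 6 values
  4: leaving locate_pivot with 31
  5: level 7, partial 0
  6: level 6, partial 7
Execution walk:
  locate_pivot([3, 6, 7, 2, 4, 9]) -> 31  [called from map_offsets, line 17]
  bind_quota(7, 0) -> 0  [called from map_offsets, line 19]
  map_offsets([3, 6, 7, 2, 4, 9]) -> 0  [called from main, line 25]
Log line origins:
  1: logged in main at line 24
  2: logged in map_offsets at line 16
  3: logged in locate_pivot at line 8
  4: logged in locate_pivot at line 12
  5: logged in main at line 26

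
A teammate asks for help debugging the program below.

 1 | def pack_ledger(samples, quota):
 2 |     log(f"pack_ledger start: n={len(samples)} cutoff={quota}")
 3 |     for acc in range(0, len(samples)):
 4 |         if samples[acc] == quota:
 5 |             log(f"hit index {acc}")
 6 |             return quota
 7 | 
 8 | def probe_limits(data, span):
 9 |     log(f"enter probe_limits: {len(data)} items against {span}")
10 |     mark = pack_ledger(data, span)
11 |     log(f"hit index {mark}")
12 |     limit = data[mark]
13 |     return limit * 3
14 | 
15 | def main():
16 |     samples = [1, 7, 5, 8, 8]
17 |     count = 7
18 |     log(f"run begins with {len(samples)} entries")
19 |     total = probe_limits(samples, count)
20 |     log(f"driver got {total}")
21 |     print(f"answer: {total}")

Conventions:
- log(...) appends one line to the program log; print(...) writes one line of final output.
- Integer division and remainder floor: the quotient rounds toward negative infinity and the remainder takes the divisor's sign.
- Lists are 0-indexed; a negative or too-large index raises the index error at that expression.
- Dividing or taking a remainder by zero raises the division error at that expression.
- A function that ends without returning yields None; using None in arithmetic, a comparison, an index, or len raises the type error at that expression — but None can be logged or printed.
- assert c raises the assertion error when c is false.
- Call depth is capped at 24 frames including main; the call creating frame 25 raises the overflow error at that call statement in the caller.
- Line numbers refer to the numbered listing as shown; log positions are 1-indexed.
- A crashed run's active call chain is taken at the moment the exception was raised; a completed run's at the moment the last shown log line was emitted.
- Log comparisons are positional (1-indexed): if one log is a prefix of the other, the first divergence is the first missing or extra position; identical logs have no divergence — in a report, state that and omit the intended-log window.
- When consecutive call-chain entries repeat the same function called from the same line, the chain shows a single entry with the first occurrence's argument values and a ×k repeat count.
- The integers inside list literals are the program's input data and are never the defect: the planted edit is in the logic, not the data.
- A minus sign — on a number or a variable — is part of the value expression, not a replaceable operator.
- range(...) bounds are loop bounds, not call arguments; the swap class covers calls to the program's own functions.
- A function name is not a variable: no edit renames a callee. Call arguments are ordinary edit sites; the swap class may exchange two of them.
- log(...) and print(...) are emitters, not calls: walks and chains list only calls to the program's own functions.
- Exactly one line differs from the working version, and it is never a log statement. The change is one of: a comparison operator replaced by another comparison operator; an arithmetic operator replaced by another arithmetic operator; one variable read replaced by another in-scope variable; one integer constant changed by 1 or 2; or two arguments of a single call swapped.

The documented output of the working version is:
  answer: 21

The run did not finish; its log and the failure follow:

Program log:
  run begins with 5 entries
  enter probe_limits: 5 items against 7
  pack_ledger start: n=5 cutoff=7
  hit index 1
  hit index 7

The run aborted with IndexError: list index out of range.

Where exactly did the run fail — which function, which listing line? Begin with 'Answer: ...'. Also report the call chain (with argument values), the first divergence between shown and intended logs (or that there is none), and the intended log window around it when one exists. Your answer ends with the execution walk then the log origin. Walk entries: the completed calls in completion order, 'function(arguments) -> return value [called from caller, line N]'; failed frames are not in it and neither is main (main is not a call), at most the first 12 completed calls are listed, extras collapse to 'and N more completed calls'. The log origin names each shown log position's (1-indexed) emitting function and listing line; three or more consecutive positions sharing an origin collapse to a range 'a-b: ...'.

Answer: the error was raised in probe_limits, line 12.
Key observation: Log line 5 is where behavior first shows: 'hit index 7' appears instead of 'hit index 1'.
Call chain: main -> probe_limits([1, 7, 5, 8, 8], 7) (called at line 19).
First divergence: position 5 — shown 'hit index 7', intended 'hit index 1'.
Intended log window:
  3: pack_ledger start: n=5 cutoff=7
  4: hit index 1
  5: hit index 1
  6: driver got 21
Execution walk:
  pack_ledger([1, 7, 5, 8, 8], 7) -> 7  [called from probe_limits, line 10]
Origin of each log line:
  1: logged in main at line 18
  2: logged in probe_limits at line 9
  3: logged in pack_ledger at line 2
  4: logged in pack_ledger at line 5
  5: logged in probe_limits at line 11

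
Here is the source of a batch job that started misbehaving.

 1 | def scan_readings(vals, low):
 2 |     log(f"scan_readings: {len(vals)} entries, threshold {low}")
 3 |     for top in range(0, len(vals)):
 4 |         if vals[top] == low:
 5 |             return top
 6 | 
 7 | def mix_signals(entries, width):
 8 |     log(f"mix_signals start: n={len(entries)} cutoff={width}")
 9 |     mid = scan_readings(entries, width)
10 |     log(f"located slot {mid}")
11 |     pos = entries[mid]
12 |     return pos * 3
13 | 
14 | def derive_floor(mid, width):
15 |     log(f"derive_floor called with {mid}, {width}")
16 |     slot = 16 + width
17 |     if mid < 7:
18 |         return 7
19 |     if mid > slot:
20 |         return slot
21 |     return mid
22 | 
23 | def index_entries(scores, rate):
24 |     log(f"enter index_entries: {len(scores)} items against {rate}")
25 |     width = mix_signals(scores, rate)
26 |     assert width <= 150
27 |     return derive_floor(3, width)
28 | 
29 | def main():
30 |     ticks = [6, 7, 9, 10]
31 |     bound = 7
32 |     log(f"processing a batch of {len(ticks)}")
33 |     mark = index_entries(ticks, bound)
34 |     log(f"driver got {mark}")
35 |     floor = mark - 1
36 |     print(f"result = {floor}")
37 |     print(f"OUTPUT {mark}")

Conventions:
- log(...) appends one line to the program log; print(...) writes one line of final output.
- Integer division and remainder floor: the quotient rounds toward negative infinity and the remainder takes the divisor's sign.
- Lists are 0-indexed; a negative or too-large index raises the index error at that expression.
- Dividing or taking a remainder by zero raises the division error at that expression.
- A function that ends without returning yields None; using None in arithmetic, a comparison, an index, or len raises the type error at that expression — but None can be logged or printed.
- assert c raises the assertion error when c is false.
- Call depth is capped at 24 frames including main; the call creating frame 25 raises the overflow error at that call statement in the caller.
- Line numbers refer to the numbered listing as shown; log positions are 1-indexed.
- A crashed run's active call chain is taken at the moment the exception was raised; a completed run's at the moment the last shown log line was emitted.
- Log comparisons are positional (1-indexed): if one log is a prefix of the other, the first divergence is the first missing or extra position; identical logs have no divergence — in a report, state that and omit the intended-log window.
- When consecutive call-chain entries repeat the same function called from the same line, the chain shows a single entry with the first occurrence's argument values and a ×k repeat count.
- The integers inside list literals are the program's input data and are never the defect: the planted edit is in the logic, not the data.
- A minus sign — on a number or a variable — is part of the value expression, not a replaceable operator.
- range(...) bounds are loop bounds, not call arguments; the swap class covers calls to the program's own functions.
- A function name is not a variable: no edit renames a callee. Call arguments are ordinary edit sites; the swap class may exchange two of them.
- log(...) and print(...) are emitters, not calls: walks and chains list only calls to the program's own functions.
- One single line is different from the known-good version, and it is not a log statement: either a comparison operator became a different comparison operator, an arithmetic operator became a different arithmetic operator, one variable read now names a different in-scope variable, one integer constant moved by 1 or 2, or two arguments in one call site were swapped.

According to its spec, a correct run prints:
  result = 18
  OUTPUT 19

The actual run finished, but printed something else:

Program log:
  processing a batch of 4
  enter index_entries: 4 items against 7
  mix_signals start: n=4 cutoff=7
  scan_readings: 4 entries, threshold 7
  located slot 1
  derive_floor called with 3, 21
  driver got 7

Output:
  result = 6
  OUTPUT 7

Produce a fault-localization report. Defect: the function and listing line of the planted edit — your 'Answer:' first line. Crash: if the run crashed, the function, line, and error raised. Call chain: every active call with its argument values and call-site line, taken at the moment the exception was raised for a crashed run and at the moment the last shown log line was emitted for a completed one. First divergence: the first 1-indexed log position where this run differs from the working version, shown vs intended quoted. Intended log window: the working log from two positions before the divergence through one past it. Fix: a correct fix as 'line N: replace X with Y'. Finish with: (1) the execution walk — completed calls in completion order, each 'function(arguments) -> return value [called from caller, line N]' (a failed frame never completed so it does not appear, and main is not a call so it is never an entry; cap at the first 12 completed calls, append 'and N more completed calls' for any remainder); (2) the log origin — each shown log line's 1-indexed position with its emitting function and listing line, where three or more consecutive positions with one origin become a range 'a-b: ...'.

Answer: the defect is in index_entries at line 27.
Key fact: Everything matches until log position 6, which reads 'derive_floor called with 3, 21' in place of 'derive_floor called with 21, 3'.
Call chain: main.
First divergence: at position 6 the run shows 'derive_floor called with 3, 21' where the working version logs 'derive_floor called with 21, 3'.
Intended log window:
  4: scan_readings: 4 entries, threshold 7
  5: located slot 1
  6: derive_floor called with 21, 3
  7: driver got 19
Execution walk:
  scan_readings([6, 7, 9, 10], 7) -> 1  [called from mix_signals, line 9]
  mix_signals([6, 7, 9, 10], 7) -> 21  [called from index_entries, line 25]
  derive_floor(3, 21) -> 7  [called from index_entries, line 27]
  index_entries([6, 7, 9, 10], 7) -> 7  [called from main, line 33]
Log line origins:
  1: from main, line 32
  2: from index_entries, line 24
  3: from mix_signals, line 8
  4: from scan_readings, line 2
  5: from mix_signals, line 10
  6: from derive_floor, line 15
  7: from main, line 34
A correct fix: line 27: replace `derive_floor(3, width)` with `derive_floor(width, 3)`.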